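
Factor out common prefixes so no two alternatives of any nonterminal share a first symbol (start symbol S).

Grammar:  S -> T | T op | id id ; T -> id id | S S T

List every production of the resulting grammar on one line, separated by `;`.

S has alternatives sharing prefix 'T': factor to S → T S' with S' → ε | op.

S -> id id | T S'; T -> id id | S S T; S' -> ε | op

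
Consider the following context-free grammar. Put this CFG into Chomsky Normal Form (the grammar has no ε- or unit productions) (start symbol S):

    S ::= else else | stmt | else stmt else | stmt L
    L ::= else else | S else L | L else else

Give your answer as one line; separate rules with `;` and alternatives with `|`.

Introduce a nonterminal for each terminal appearing in a rule of length ≥ 2: X1 → else, X2 → stmt.
Binarize each right-hand side of length ≥ 3 by chaining fresh nonterminals (Y1, Y2, …): affected rules were S → X1 X2 X1; L → S X1 L; L → L X1 X1.

S ::= X1 X1 | stmt | X1 Y1 | X2 L; L ::= X1 X1 | S Y2 | L Y3; X1 ::= else; X2 ::= stmt; Y1 ::= X2 X1; Y2 ::= X1 L; Y3 ::= X1 X1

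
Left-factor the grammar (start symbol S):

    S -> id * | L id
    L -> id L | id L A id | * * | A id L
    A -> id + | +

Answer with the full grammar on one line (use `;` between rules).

S -> id * | L id; L -> * * | A id L | id L L'; A -> id + | +; L' -> ε | A id

L has alternatives sharing prefix 'id L': factor to L → id L L' with L' → ε | A id.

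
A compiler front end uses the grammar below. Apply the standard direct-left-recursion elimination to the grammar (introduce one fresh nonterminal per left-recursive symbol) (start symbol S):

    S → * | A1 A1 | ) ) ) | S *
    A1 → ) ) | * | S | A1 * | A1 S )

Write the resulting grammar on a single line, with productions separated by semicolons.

S → * S' | A1 A1 S' | ) ) ) S'; A1 → ) ) A1' | * A1' | S A1'; S' → * S' | ε; A1' → * A1' | S ) A1' | ε

Directly left-recursive nonterminals: S, A1.
For S: α = {*}, β = {*, A1 A1, ) ) )}. Rewrite as S → β S' and S' → α S' | ε.
For A1: α = {*, S )}, β = {) ), *, S}. Rewrite as A1 → β A1' and A1' → α A1' | ε.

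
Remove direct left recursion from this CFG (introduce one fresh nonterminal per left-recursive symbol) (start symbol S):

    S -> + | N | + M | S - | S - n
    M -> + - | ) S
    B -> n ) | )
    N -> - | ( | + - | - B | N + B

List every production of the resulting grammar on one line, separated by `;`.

S -> + S' | N S' | + M S'; M -> + - | ) S; B -> n ) | ); N -> - N' | ( N' | + - N' | - B N'; S' -> - S' | - n S' | ε; N' -> + B N' | ε

S, N are directly left-recursive.
For S: α = {-, - n}, β = {+, N, + M}. Rewrite as S → β S' and S' → α S' | ε.
For N: α = {+ B}, β = {-, (, + -, - B}. Rewrite as N → β N' and N' → α N' | ε.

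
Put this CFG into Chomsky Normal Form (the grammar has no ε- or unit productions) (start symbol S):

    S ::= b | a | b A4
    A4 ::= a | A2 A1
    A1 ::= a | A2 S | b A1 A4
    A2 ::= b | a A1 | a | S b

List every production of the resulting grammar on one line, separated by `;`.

Introduce a nonterminal for each terminal appearing in a rule of length ≥ 2: X1 → b, X2 → a.
Binarize each right-hand side of length ≥ 3 by chaining fresh nonterminals (Y1, Y2, …): affected rules were A1 → X1 A1 A4.

S ::= b | a | X1 A4; A4 ::= a | A2 A1; A1 ::= a | A2 S | X1 Y1; A2 ::= b | X2 A1 | a | S X1; X1 ::= b; X2 ::= a; Y1 ::= A1 A4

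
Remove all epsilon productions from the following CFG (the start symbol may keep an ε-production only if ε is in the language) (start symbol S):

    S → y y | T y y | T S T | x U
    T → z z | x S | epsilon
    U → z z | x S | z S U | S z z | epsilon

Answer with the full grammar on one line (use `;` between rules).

S → y y | T y y | T S T | T S | S T | x U | x; T → z z | x S; U → z z | x S | z S U | z S | S z z

Nullable nonterminals: {T, U}.
ε ∉ L(G), so no ε-production is kept.
For each production, add variants omitting each subset of nullable occurrences: S → T S T gives T S T | T S | S T. S → x U gives x U | x. U → z S U gives z S U | z S.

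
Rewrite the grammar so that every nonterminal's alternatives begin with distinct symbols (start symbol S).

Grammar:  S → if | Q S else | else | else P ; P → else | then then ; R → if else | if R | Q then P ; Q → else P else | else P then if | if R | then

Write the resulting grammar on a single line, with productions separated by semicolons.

S has alternatives sharing prefix 'else': factor to S → else S' with S' → ε | P.
R has alternatives sharing prefix 'if': factor to R → if R' with R' → else | R.
Q has alternatives sharing prefix 'else P': factor to Q → else P Q' with Q' → else | then if.

S → if | Q S else | else S'; P → else | then then; R → Q then P | if R'; Q → if R | then | else P Q'; S' → epsilon | P; R' → else | R; Q' → else | then if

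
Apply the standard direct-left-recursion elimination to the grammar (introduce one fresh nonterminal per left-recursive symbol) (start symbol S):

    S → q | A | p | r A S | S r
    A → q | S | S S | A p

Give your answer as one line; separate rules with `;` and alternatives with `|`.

S → q S' | A S' | p S' | r A S S'; A → q A' | S A' | S S A'; S' → r S' | eps; A' → p A' | eps

S, A are directly left-recursive.
For S: α = {r}, β = {q, A, p, r A S}. Rewrite as S → β S' and S' → α S' | ε.
For A: α = {p}, β = {q, S, S S}. Rewrite as A → β A' and A' → α A' | ε.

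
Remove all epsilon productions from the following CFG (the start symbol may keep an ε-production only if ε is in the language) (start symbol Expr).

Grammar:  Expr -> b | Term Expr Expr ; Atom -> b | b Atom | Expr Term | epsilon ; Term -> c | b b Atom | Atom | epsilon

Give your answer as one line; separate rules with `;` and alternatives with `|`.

Expr -> b | Term Expr Expr | Expr Expr; Atom -> b | b Atom | Expr Term | Expr; Term -> c | b b Atom | b b | Atom

Nullable nonterminals: {Atom, Term}.
ε ∉ L(G), so no ε-production is kept.
Add the nullable-subset variants: Expr → Term Expr Expr gives Term Expr Expr | Expr Expr. Atom → Expr Term gives Expr Term | Expr. Term → b b Atom gives b b Atom | b b.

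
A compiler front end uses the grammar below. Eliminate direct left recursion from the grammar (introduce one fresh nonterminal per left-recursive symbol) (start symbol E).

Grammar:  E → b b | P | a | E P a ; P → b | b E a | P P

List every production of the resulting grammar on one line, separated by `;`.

Left recursion appears on E, P.
For E: α = {P a}, β = {b b, P, a}. Rewrite as E → β E' and E' → α E' | ε.
For P: α = {P}, β = {b, b E a}. Rewrite as P → β P' and P' → α P' | ε.

E → b b E' | P E' | a E'; P → b P' | b E a P'; E' → P a E' | ε; P' → P P' | ε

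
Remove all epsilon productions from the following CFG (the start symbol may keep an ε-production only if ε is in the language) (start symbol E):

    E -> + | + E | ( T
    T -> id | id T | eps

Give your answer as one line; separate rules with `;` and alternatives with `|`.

Nullable set = {T}.
ε ∉ L(G), so no ε-production is kept.
Add the nullable-subset variants: E → ( T gives ( T | (.

E -> + | + E | ( T | (; T -> id | id T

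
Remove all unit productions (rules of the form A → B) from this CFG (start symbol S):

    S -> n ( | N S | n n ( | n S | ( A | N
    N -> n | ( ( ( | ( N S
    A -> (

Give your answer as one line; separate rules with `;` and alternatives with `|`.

Unit pairs: S ⇒* {N}.
For every A with A ⇒* B via unit rules, add B's non-unit alternatives to A; then delete every rule of the form X → Y.

S -> n ( | N S | n n ( | n S | ( A | n | ( ( ( | ( N S; N -> n | ( ( ( | ( N S; A -> (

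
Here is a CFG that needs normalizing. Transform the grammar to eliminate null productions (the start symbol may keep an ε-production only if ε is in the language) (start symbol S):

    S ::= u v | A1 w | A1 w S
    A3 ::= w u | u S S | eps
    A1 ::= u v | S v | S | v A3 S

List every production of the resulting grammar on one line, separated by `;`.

Nullable set = {A3}.
ε ∉ L(G), so no ε-production is kept.
Add the nullable-subset variants: A1 → v A3 S gives v A3 S | v S.

S ::= u v | A1 w | A1 w S; A3 ::= w u | u S S; A1 ::= u v | S v | S | v A3 S | v S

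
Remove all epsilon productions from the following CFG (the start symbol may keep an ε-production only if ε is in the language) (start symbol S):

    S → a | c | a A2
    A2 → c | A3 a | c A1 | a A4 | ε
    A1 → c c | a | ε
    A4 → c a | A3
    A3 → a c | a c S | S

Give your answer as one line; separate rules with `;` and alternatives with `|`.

The nullable symbols are {A1, A2}.
ε ∉ L(G), so no ε-production is kept.

S → a | c | a A2; A2 → c | A3 a | c A1 | a A4; A1 → c c | a; A4 → c a | A3; A3 → a c | a c S | S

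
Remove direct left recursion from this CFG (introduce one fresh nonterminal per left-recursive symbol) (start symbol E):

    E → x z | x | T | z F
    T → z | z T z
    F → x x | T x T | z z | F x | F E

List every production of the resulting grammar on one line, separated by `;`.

Directly left-recursive nonterminal: F.
For F: α = {x, E}, β = {x x, T x T, z z}. Rewrite as F → β F' and F' → α F' | ε.

E → x z | x | T | z F; T → z | z T z; F → x x F' | T x T F' | z z F'; F' → x F' | E F' | ε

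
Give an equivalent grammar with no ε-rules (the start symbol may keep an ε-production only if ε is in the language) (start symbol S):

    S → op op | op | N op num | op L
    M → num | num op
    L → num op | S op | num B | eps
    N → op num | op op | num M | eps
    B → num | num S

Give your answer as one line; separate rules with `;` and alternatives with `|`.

The nullable symbols are {L, N}.
ε ∉ L(G), so no ε-production is kept.
Add the nullable-subset variants: S → N op num gives N op num | op num.

S → op op | op | N op num | op num | op L; M → num | num op; L → num op | S op | num B; N → op num | op op | num M; B → num | num S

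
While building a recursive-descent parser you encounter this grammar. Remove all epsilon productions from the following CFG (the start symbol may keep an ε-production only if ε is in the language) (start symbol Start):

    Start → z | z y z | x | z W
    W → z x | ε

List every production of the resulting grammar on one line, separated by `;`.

Nullable set = {W}.
ε ∉ L(G), so no ε-production is kept.

Start → z | z y z | x | z W; W → z x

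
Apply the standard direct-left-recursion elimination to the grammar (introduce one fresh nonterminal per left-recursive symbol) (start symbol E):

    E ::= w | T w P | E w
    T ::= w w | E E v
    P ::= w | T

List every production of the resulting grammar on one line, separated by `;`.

Directly left-recursive nonterminal: E.
For E: α = {w}, β = {w, T w P}. Rewrite as E → β E' and E' → α E' | ε.

E ::= w E' | T w P E'; T ::= w w | E E v; P ::= w | T; E' ::= w E' | ε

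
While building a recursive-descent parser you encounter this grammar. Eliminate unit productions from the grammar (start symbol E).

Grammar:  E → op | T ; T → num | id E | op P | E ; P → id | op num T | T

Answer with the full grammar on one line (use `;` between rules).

E → op | num | id E | op P; T → op | num | id E | op P; P → op | id | op num T | num | id E | op P

Unit pairs: E ⇒* {T}; P ⇒* {E, T}; T ⇒* {E}.
For every A with A ⇒* B via unit rules, add B's non-unit alternatives to A; then delete every rule of the form X → Y.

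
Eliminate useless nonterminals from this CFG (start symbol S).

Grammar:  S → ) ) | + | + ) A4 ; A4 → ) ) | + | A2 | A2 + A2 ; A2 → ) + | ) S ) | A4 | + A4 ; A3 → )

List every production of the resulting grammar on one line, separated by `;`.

S → ) ) | + | + ) A4; A4 → ) ) | + | A2 | A2 + A2; A2 → ) + | ) S ) | A4 | + A4

Generating nonterminals: {A2, A3, A4, S}.
Reachable from S after that: {A2, A4, S}.
Removed useless symbols: {A3} and every production mentioning them.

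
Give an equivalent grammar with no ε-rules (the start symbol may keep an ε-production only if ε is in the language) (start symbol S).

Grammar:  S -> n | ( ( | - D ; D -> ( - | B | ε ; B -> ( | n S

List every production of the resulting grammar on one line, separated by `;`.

Nullable set = {D}.
ε ∉ L(G), so no ε-production is kept.
Expand every rule over subsets of its nullable positions: S → - D gives - D | -.

S -> n | ( ( | - D | -; D -> ( - | B; B -> ( | n S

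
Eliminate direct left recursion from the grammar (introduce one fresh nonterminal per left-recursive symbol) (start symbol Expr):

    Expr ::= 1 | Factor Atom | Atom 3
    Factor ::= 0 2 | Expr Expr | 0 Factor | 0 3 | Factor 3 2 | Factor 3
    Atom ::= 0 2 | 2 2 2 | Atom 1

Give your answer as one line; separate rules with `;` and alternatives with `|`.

Directly left-recursive nonterminals: Factor, Atom.
For Factor: α = {3 2, 3}, β = {0 2, Expr Expr, 0 Factor, 0 3}. Rewrite as Factor → β Factor1 and Factor1 → α Factor1 | ε.
For Atom: α = {1}, β = {0 2, 2 2 2}. Rewrite as Atom → β Atom1 and Atom1 → α Atom1 | ε.

Expr ::= 1 | Factor Atom | Atom 3; Factor ::= 0 2 Factor1 | Expr Expr Factor1 | 0 Factor Factor1 | 0 3 Factor1; Atom ::= 0 2 Atom1 | 2 2 2 Atom1; Factor1 ::= 3 2 Factor1 | 3 Factor1 | ε; Atom1 ::= 1 Atom1 | ε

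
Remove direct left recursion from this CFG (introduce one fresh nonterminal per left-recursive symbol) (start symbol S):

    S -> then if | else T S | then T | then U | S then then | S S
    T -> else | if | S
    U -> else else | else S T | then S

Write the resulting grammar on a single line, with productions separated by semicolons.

S -> then if S' | else T S S' | then T S' | then U S'; T -> else | if | S; U -> else else | else S T | then S; S' -> then then S' | S S' | ε

S is directly left-recursive.
For S: α = {then then, S}, β = {then if, else T S, then T, then U}. Rewrite as S → β S' and S' → α S' | ε.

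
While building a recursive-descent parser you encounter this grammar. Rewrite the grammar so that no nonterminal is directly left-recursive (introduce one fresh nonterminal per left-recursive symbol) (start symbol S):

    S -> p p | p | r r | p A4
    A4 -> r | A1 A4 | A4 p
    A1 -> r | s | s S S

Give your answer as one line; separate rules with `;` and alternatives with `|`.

S -> p p | p | r r | p A4; A4 -> r A4' | A1 A4 A4'; A1 -> r | s | s S S; A4' -> p A4' | ε

Directly left-recursive nonterminal: A4.
For A4: α = {p}, β = {r, A1 A4}. Rewrite as A4 → β A4' and A4' → α A4' | ε.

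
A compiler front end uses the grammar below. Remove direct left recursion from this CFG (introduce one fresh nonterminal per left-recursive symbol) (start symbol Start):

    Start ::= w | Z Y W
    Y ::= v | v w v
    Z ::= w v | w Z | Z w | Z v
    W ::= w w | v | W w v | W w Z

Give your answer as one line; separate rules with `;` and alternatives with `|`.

Directly left-recursive nonterminals: Z, W.
For Z: α = {w, v}, β = {w v, w Z}. Rewrite as Z → β Z1 and Z1 → α Z1 | ε.
For W: α = {w v, w Z}, β = {w w, v}. Rewrite as W → β W1 and W1 → α W1 | ε.

Start ::= w | Z Y W; Y ::= v | v w v; Z ::= w v Z1 | w Z Z1; W ::= w w W1 | v W1; Z1 ::= w Z1 | v Z1 | ε; W1 ::= w v W1 | w Z W1 | ε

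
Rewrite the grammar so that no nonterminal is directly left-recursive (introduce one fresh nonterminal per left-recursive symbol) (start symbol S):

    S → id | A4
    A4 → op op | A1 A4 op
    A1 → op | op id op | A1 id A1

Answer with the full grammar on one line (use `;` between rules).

S → id | A4; A4 → op op | A1 A4 op; A1 → op A1' | op id op A1'; A1' → id A1 A1' | ε

A1 is directly left-recursive.
For A1: α = {id A1}, β = {op, op id op}. Rewrite as A1 → β A1' and A1' → α A1' | ε.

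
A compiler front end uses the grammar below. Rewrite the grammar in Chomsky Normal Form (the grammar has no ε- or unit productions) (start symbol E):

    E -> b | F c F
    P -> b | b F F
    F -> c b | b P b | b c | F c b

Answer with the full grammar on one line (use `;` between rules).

Introduce a nonterminal for each terminal appearing in a rule of length ≥ 2: X1 → c, X2 → b.
Binarize each right-hand side of length ≥ 3 by chaining fresh nonterminals (Y1, Y2, …): affected rules were E → F X1 F; P → X2 F F; F → X2 P X2; F → F X1 X2.

E -> b | F Y1; P -> b | X2 Y2; F -> X1 X2 | X2 Y3 | X2 X1 | F Y4; X1 -> c; X2 -> b; Y1 -> X1 F; Y2 -> F F; Y3 -> P X2; Y4 -> X1 X2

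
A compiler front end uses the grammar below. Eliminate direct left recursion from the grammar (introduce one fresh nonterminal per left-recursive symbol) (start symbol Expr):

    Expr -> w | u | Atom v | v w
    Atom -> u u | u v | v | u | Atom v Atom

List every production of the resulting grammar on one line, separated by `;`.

Expr -> w | u | Atom v | v w; Atom -> u u Atom1 | u v Atom1 | v Atom1 | u Atom1; Atom1 -> v Atom Atom1 | ε

Directly left-recursive nonterminal: Atom.
For Atom: α = {v Atom}, β = {u u, u v, v, u}. Rewrite as Atom → β Atom1 and Atom1 → α Atom1 | ε.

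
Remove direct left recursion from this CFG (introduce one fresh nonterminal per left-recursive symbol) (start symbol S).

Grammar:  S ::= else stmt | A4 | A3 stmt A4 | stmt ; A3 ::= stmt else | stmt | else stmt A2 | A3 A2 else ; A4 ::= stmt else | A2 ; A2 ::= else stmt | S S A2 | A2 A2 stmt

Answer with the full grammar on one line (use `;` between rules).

S ::= else stmt | A4 | A3 stmt A4 | stmt; A3 ::= stmt else A3' | stmt A3' | else stmt A2 A3'; A4 ::= stmt else | A2; A2 ::= else stmt A2' | S S A2 A2'; A3' ::= A2 else A3' | eps; A2' ::= A2 stmt A2' | eps

A3, A2 are directly left-recursive.
For A3: α = {A2 else}, β = {stmt else, stmt, else stmt A2}. Rewrite as A3 → β A3' and A3' → α A3' | ε.
For A2: α = {A2 stmt}, β = {else stmt, S S A2}. Rewrite as A2 → β A2' and A2' → α A2' | ε.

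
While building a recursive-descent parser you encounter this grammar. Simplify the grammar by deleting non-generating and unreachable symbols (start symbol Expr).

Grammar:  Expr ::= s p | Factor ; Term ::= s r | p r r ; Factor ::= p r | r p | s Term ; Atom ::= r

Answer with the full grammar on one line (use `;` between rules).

Expr ::= s p | Factor; Term ::= s r | p r r; Factor ::= p r | r p | s Term

Generating nonterminals: {Atom, Expr, Factor, Term}.
Reachable from Expr after that: {Expr, Factor, Term}.
Removed useless symbols: {Atom} and every production mentioning them.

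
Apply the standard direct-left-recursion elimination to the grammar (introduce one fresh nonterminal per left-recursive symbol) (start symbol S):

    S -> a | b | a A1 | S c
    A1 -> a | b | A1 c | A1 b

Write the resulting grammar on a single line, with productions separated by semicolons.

Left recursion appears on S, A1.
For S: α = {c}, β = {a, b, a A1}. Rewrite as S → β S' and S' → α S' | ε.
For A1: α = {c, b}, β = {a, b}. Rewrite as A1 → β A1' and A1' → α A1' | ε.

S -> a S' | b S' | a A1 S'; A1 -> a A1' | b A1'; S' -> c S' | ε; A1' -> c A1' | b A1' | ε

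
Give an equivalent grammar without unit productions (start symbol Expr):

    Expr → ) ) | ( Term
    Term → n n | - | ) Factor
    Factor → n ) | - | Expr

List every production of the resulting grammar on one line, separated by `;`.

Unit pairs: Factor ⇒* {Expr}.
For each unit pair (A, B), copy every non-unit production of B to A, then drop all unit productions.

Expr → ) ) | ( Term; Term → n n | - | ) Factor; Factor → n ) | - | ) ) | ( Term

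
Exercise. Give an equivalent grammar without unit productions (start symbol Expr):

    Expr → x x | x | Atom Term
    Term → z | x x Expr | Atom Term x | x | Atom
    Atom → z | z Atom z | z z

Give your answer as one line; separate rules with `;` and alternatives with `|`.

Expr → x x | x | Atom Term; Term → z | x x Expr | Atom Term x | x | z Atom z | z z; Atom → z | z Atom z | z z

Unit pairs: Term ⇒* {Atom}.
For each unit pair (A, B), copy every non-unit production of B to A, then drop all unit productions.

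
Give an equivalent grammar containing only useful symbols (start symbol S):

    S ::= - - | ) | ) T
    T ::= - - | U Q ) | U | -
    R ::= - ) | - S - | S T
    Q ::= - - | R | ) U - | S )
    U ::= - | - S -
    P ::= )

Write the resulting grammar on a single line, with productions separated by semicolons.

S ::= - - | ) | ) T; T ::= - - | U Q ) | U | -; R ::= - ) | - S - | S T; Q ::= - - | R | ) U - | S ); U ::= - | - S -

Generating nonterminals: {P, Q, R, S, T, U}.
Reachable from S after that: {Q, R, S, T, U}.
Removed useless symbols: {P} and every production mentioning them.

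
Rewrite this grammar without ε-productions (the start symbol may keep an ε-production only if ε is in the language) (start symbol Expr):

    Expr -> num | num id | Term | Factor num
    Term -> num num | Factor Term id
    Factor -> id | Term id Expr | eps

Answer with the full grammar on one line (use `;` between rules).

Expr -> num | num id | Term | Factor num; Term -> num num | Factor Term id | Term id; Factor -> id | Term id Expr

Nullable set = {Factor}.
ε ∉ L(G), so no ε-production is kept.
Add the nullable-subset variants: Term → Factor Term id gives Factor Term id | Term id.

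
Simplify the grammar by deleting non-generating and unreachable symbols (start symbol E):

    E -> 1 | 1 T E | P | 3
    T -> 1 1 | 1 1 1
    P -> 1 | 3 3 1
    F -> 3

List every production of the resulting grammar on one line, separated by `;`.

Generating nonterminals: {E, F, P, T}.
Reachable from E after that: {E, P, T}.
Removed useless symbols: {F} and every production mentioning them.

E -> 1 | 1 T E | P | 3; T -> 1 1 | 1 1 1; P -> 1 | 3 3 1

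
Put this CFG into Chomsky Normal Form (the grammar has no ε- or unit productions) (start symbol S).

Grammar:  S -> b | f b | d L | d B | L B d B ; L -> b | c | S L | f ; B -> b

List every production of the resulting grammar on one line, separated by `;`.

Introduce a nonterminal for each terminal appearing in a rule of length ≥ 2: X1 → f, X2 → b, X3 → d.
Binarize each right-hand side of length ≥ 3 by chaining fresh nonterminals (Y1, Y2, …): affected rules were S → L B X3 B.

S -> b | X1 X2 | X3 L | X3 B | L Y1; L -> b | c | S L | f; B -> b; X1 -> f; X2 -> b; X3 -> d; Y1 -> B Y2; Y2 -> X3 B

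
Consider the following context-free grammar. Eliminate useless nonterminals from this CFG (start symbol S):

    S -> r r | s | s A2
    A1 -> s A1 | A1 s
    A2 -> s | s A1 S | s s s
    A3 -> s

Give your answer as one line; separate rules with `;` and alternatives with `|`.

S -> r r | s | s A2; A2 -> s | s s s

Generating nonterminals: {A2, A3, S}.
Reachable from S after that: {A2, S}.
Removed useless symbols: {A1, A3} and every production mentioning them.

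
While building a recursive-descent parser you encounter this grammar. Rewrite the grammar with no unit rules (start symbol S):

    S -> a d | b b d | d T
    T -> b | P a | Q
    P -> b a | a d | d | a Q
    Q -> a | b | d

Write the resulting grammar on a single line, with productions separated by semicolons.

Unit pairs: T ⇒* {Q}.
Replace each nonterminal's rules with the union of the non-unit rules of every nonterminal it unit-derives.

S -> a d | b b d | d T; T -> a | b | d | P a; P -> b a | a d | d | a Q; Q -> a | b | d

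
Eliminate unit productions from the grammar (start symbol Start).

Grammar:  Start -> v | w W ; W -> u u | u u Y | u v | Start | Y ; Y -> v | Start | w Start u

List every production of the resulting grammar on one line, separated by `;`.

Unit pairs: W ⇒* {Start, Y}; Y ⇒* {Start}.
For every A with A ⇒* B via unit rules, add B's non-unit alternatives to A; then delete every rule of the form X → Y.

Start -> v | w W; W -> v | w W | w Start u | u u | u u Y | u v; Y -> v | w W | w Start u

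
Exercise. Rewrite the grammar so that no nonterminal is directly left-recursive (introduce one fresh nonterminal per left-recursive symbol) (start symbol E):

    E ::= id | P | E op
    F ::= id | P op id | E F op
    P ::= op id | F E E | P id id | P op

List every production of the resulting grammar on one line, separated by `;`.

E ::= id E' | P E'; F ::= id | P op id | E F op; P ::= op id P' | F E E P'; E' ::= op E' | ε; P' ::= id id P' | op P' | ε

Directly left-recursive nonterminals: E, P.
For E: α = {op}, β = {id, P}. Rewrite as E → β E' and E' → α E' | ε.
For P: α = {id id, op}, β = {op id, F E E}. Rewrite as P → β P' and P' → α P' | ε.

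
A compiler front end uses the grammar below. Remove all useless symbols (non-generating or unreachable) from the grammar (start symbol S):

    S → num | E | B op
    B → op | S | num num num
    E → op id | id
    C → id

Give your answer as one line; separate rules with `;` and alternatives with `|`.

S → num | E | B op; B → op | S | num num num; E → op id | id

Generating nonterminals: {B, C, E, S}.
Reachable from S after that: {B, E, S}.
Removed useless symbols: {C} and every production mentioning them.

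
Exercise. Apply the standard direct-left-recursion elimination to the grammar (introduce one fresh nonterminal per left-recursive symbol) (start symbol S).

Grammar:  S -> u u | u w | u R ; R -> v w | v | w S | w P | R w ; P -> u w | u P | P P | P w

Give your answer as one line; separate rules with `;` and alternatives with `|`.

S -> u u | u w | u R; R -> v w R' | v R' | w S R' | w P R'; P -> u w P' | u P P'; R' -> w R' | ε; P' -> P P' | w P' | ε

R, P are directly left-recursive.
For R: α = {w}, β = {v w, v, w S, w P}. Rewrite as R → β R' and R' → α R' | ε.
For P: α = {P, w}, β = {u w, u P}. Rewrite as P → β P' and P' → α P' | ε.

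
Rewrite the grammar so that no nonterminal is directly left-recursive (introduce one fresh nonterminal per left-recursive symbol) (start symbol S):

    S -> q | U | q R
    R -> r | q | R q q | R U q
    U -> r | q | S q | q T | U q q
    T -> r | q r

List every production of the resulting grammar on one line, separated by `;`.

R, U are directly left-recursive.
For R: α = {q q, U q}, β = {r, q}. Rewrite as R → β R' and R' → α R' | ε.
For U: α = {q q}, β = {r, q, S q, q T}. Rewrite as U → β U' and U' → α U' | ε.

S -> q | U | q R; R -> r R' | q R'; U -> r U' | q U' | S q U' | q T U'; T -> r | q r; R' -> q q R' | U q R' | ε; U' -> q q U' | ε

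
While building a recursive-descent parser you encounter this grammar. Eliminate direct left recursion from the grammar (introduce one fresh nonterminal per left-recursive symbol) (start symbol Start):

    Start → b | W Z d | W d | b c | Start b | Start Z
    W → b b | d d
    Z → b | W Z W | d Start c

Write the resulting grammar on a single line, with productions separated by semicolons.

Directly left-recursive nonterminal: Start.
For Start: α = {b, Z}, β = {b, W Z d, W d, b c}. Rewrite as Start → β Start1 and Start1 → α Start1 | ε.

Start → b Start1 | W Z d Start1 | W d Start1 | b c Start1; W → b b | d d; Z → b | W Z W | d Start c; Start1 → b Start1 | Z Start1 | ε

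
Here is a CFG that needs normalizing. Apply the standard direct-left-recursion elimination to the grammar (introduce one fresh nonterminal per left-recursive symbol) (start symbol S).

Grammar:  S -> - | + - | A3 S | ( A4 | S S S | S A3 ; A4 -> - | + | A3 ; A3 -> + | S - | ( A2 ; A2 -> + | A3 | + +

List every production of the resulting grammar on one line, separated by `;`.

S -> - S' | + - S' | A3 S S' | ( A4 S'; A4 -> - | + | A3; A3 -> + | S - | ( A2; A2 -> + | A3 | + +; S' -> S S S' | A3 S' | eps

Left recursion appears on S.
For S: α = {S S, A3}, β = {-, + -, A3 S, ( A4}. Rewrite as S → β S' and S' → α S' | ε.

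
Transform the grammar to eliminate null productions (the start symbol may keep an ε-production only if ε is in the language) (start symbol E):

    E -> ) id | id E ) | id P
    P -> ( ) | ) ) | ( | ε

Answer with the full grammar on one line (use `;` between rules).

E -> ) id | id E ) | id P | id; P -> ( ) | ) ) | (

Nullable nonterminals: {P}.
ε ∉ L(G), so no ε-production is kept.
For each production, add variants omitting each subset of nullable occurrences: E → id P gives id P | id.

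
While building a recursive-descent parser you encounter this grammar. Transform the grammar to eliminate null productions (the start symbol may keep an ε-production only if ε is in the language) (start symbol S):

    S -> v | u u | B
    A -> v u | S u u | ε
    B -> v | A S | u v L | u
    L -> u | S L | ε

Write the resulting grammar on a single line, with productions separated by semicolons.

Nullable set = {A, L}.
ε ∉ L(G), so no ε-production is kept.
Add the nullable-subset variants: B → A S gives A S | S. B → u v L gives u v L | u v. L → S L gives S L | S.

S -> v | u u | B; A -> v u | S u u; B -> v | A S | S | u v L | u v | u; L -> u | S L | S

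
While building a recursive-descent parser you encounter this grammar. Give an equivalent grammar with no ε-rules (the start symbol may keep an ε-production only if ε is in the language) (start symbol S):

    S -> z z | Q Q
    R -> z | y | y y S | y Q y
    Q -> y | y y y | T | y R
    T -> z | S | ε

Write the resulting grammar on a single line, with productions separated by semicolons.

Nullable set = {Q, S, T}.
ε ∈ L(G) since S is nullable, so keep S → ε.
For each production, add variants omitting each subset of nullable occurrences: S → Q Q gives Q Q | Q. R → y y S gives y y S | y y.

S -> z z | Q Q | Q | ε; R -> z | y | y y S | y y | y Q y; Q -> y | y y y | T | y R; T -> z | S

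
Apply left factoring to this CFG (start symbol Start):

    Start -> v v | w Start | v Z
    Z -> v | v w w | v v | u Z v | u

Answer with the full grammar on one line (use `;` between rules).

Start -> w Start | v Start1; Z -> v Z1 | u Z2; Start1 -> v | Z; Z1 -> ε | w w | v; Z2 -> Z v | ε

Start has alternatives sharing prefix 'v': factor to Start → v Start1 with Start1 → v | Z.
Z has alternatives sharing prefix 'v': factor to Z → v Z1 with Z1 → ε | w w | v.
Z has alternatives sharing prefix 'u': factor to Z → u Z2 with Z2 → Z v | ε.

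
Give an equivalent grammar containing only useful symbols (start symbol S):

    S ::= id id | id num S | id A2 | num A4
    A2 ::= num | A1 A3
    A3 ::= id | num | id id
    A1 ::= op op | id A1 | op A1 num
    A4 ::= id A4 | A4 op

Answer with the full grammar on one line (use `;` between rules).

S ::= id id | id num S | id A2; A2 ::= num | A1 A3; A3 ::= id | num | id id; A1 ::= op op | id A1 | op A1 num

Generating nonterminals: {A1, A2, A3, S}.
Reachable from S after that: {A1, A2, A3, S}.
Removed useless symbols: {A4} and every production mentioning them.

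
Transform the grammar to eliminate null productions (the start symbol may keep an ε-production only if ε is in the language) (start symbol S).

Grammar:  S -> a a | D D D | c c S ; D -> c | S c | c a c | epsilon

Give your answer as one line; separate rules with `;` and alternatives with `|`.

Nullable nonterminals: {D, S}.
ε ∈ L(G) since S is nullable, so keep S → ε.
Add the nullable-subset variants: S → D D D gives D D D | D D | D. S → c c S gives c c S | c c.

S -> a a | D D D | D D | D | c c S | c c | ε; D -> c | S c | c a c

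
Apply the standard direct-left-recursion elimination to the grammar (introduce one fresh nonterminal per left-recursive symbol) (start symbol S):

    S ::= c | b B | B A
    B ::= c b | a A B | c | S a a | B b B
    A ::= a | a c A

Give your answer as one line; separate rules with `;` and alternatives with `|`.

S ::= c | b B | B A; B ::= c b B' | a A B B' | c B' | S a a B'; A ::= a | a c A; B' ::= b B B' | eps

Left recursion appears on B.
For B: α = {b B}, β = {c b, a A B, c, S a a}. Rewrite as B → β B' and B' → α B' | ε.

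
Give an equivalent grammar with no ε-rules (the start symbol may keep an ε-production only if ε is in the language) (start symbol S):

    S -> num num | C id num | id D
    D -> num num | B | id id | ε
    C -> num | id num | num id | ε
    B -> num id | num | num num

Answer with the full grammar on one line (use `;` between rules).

Nullable nonterminals: {C, D}.
ε ∉ L(G), so no ε-production is kept.
Expand every rule over subsets of its nullable positions: S → C id num gives C id num | id num. S → id D gives id D | id.

S -> num num | C id num | id num | id D | id; D -> num num | B | id id; C -> num | id num | num id; B -> num id | num | num num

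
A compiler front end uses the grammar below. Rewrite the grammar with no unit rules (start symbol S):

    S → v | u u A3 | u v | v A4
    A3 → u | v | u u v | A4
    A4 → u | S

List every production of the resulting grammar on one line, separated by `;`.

S → v | u u A3 | u v | v A4; A3 → u | v | u u A3 | u v | v A4 | u u v; A4 → u | v | u u A3 | u v | v A4

Unit pairs: A3 ⇒* {A4, S}; A4 ⇒* {S}.
For every A with A ⇒* B via unit rules, add B's non-unit alternatives to A; then delete every rule of the form X → Y.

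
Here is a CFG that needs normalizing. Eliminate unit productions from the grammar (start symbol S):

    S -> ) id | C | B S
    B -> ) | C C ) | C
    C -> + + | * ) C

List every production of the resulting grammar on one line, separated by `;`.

S -> + + | * ) C | ) id | B S; B -> ) | C C ) | + + | * ) C; C -> + + | * ) C

Unit pairs: B ⇒* {C}; S ⇒* {C}.
Replace each nonterminal's rules with the union of the non-unit rules of every nonterminal it unit-derives.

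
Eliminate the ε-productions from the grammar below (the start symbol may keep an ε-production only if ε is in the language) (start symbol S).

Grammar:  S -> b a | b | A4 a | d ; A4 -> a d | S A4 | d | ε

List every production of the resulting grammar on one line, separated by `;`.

The nullable symbols are {A4}.
ε ∉ L(G), so no ε-production is kept.
Add the nullable-subset variants: S → A4 a gives A4 a | a. A4 → S A4 gives S A4 | S.

S -> b a | b | A4 a | a | d; A4 -> a d | S A4 | S | d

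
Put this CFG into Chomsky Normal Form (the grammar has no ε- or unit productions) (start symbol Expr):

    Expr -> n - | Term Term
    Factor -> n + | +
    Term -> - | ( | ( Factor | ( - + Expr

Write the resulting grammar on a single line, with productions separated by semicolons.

Expr -> X1 X2 | Term Term; Factor -> X1 X3 | +; Term -> - | ( | X4 Factor | X4 Y1; X1 -> n; X2 -> -; X3 -> +; X4 -> (; Y1 -> X2 Y2; Y2 -> X3 Expr

Introduce a nonterminal for each terminal appearing in a rule of length ≥ 2: X1 → n, X2 → -, X3 → +, X4 → (.
Binarize each right-hand side of length ≥ 3 by chaining fresh nonterminals (Y1, Y2, …): affected rules were Term → X4 X2 X3 Expr.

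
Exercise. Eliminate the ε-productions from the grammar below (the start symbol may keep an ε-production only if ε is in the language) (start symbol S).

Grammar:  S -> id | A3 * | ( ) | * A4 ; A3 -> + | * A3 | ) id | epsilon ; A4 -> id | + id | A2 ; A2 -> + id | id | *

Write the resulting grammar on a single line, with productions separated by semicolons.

The nullable symbols are {A3}.
ε ∉ L(G), so no ε-production is kept.
Expand every rule over subsets of its nullable positions: S → A3 * gives A3 * | *. A3 → * A3 gives * A3 | *.

S -> id | A3 * | * | ( ) | * A4; A3 -> + | * A3 | * | ) id; A4 -> id | + id | A2; A2 -> + id | id | *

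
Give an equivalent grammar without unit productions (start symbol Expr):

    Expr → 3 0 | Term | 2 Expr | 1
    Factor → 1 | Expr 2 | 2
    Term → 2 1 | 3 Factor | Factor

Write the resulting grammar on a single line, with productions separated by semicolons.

Expr → 2 1 | 3 Factor | 1 | Expr 2 | 2 | 3 0 | 2 Expr; Factor → 1 | Expr 2 | 2; Term → 2 1 | 3 Factor | 1 | Expr 2 | 2

Unit pairs: Expr ⇒* {Factor, Term}; Term ⇒* {Factor}.
For each unit pair (A, B), copy every non-unit production of B to A, then drop all unit productions.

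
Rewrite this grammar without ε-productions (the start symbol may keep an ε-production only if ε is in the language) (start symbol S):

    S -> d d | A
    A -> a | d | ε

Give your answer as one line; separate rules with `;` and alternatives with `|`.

S -> d d | A | ε; A -> a | d

The nullable symbols are {A, S}.
ε ∈ L(G) since S is nullable, so keep S → ε.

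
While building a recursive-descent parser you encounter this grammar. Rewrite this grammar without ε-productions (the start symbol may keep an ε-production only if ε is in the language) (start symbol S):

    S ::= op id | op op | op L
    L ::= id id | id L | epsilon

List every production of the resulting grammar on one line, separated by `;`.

S ::= op id | op op | op L | op; L ::= id id | id L | id

Nullable set = {L}.
ε ∉ L(G), so no ε-production is kept.
Add the nullable-subset variants: S → op L gives op L | op. L → id L gives id L | id.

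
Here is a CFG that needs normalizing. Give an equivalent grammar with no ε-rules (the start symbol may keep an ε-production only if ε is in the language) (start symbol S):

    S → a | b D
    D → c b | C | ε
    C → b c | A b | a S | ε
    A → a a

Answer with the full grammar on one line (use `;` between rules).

S → a | b D | b; D → c b | C; C → b c | A b | a S; A → a a

Nullable set = {C, D}.
ε ∉ L(G), so no ε-production is kept.
Add the nullable-subset variants: S → b D gives b D | b.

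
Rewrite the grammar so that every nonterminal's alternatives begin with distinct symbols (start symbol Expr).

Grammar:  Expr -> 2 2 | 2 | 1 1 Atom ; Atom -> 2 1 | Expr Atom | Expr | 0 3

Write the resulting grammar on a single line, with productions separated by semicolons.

Expr has alternatives sharing prefix '2': factor to Expr → 2 Expr1 with Expr1 → 2 | ε.
Atom has alternatives sharing prefix 'Expr': factor to Atom → Expr Atom1 with Atom1 → Atom | ε.

Expr -> 1 1 Atom | 2 Expr1; Atom -> 2 1 | 0 3 | Expr Atom1; Expr1 -> 2 | ε; Atom1 -> Atom | ε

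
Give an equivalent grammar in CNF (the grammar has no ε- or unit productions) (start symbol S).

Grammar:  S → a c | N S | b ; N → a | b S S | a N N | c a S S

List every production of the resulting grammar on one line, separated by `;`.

Introduce a nonterminal for each terminal appearing in a rule of length ≥ 2: X1 → a, X2 → c, X3 → b.
Binarize each right-hand side of length ≥ 3 by chaining fresh nonterminals (Y1, Y2, …): affected rules were N → X3 S S; N → X1 N N; N → X2 X1 S S.

S → X1 X2 | N S | b; N → a | X3 Y1 | X1 Y2 | X2 Y3; X1 → a; X2 → c; X3 → b; Y1 → S S; Y2 → N N; Y3 → X1 Y4; Y4 → S S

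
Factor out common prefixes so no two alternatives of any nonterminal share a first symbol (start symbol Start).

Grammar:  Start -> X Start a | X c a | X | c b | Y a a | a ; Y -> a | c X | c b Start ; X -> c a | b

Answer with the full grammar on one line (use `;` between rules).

Start has alternatives sharing prefix 'X': factor to Start → X Start1 with Start1 → Start a | c a | ε.
Y has alternatives sharing prefix 'c': factor to Y → c Y1 with Y1 → X | b Start.

Start -> c b | Y a a | a | X Start1; Y -> a | c Y1; X -> c a | b; Start1 -> Start a | c a | ε; Y1 -> X | b Start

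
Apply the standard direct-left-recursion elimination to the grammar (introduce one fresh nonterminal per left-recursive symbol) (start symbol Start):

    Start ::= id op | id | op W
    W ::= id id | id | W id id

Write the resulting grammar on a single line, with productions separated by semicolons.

Start ::= id op | id | op W; W ::= id id W1 | id W1; W1 ::= id id W1 | ε

W is directly left-recursive.
For W: α = {id id}, β = {id id, id}. Rewrite as W → β W1 and W1 → α W1 | ε.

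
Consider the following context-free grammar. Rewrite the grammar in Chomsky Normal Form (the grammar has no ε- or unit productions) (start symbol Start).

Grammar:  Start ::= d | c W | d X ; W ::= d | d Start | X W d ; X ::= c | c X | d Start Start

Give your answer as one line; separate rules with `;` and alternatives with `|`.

Start ::= d | X1 W | X2 X; W ::= d | X2 Start | X Y1; X ::= c | X1 X | X2 Y2; X1 ::= c; X2 ::= d; Y1 ::= W X2; Y2 ::= Start Start

Introduce a nonterminal for each terminal appearing in a rule of length ≥ 2: X1 → c, X2 → d.
Binarize each right-hand side of length ≥ 3 by chaining fresh nonterminals (Y1, Y2, …): affected rules were W → X W X2; X → X2 Start Start.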